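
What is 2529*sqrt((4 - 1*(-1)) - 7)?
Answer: 2529*I*sqrt(2) ≈ 3576.5*I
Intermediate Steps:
2529*sqrt((4 - 1*(-1)) - 7) = 2529*sqrt((4 + 1) - 7) = 2529*sqrt(5 - 7) = 2529*sqrt(-2) = 2529*(I*sqrt(2)) = 2529*I*sqrt(2)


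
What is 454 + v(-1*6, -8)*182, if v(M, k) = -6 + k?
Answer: -2094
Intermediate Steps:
454 + v(-1*6, -8)*182 = 454 + (-6 - 8)*182 = 454 - 14*182 = 454 - 2548 = -2094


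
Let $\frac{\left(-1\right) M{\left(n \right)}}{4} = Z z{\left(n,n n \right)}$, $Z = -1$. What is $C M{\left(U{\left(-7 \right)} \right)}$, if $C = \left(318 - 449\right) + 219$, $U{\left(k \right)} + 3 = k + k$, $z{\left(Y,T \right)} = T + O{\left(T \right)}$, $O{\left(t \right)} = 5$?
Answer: $103488$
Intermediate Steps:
$z{\left(Y,T \right)} = 5 + T$ ($z{\left(Y,T \right)} = T + 5 = 5 + T$)
$U{\left(k \right)} = -3 + 2 k$ ($U{\left(k \right)} = -3 + \left(k + k\right) = -3 + 2 k$)
$M{\left(n \right)} = 20 + 4 n^{2}$ ($M{\left(n \right)} = - 4 \left(- (5 + n n)\right) = - 4 \left(- (5 + n^{2})\right) = - 4 \left(-5 - n^{2}\right) = 20 + 4 n^{2}$)
$C = 88$ ($C = -131 + 219 = 88$)
$C M{\left(U{\left(-7 \right)} \right)} = 88 \left(20 + 4 \left(-3 + 2 \left(-7\right)\right)^{2}\right) = 88 \left(20 + 4 \left(-3 - 14\right)^{2}\right) = 88 \left(20 + 4 \left(-17\right)^{2}\right) = 88 \left(20 + 4 \cdot 289\right) = 88 \left(20 + 1156\right) = 88 \cdot 1176 = 103488$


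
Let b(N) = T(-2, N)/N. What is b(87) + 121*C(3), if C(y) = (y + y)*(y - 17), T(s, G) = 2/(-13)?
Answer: -11495486/1131 ≈ -10164.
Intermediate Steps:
T(s, G) = -2/13 (T(s, G) = 2*(-1/13) = -2/13)
C(y) = 2*y*(-17 + y) (C(y) = (2*y)*(-17 + y) = 2*y*(-17 + y))
b(N) = -2/(13*N)
b(87) + 121*C(3) = -2/13/87 + 121*(2*3*(-17 + 3)) = -2/13*1/87 + 121*(2*3*(-14)) = -2/1131 + 121*(-84) = -2/1131 - 10164 = -11495486/1131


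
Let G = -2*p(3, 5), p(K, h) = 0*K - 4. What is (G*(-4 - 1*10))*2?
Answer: -224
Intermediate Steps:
p(K, h) = -4 (p(K, h) = 0 - 4 = -4)
G = 8 (G = -2*(-4) = 8)
(G*(-4 - 1*10))*2 = (8*(-4 - 1*10))*2 = (8*(-4 - 10))*2 = (8*(-14))*2 = -112*2 = -224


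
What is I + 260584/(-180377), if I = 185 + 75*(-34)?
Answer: -426852189/180377 ≈ -2366.4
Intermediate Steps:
I = -2365 (I = 185 - 2550 = -2365)
I + 260584/(-180377) = -2365 + 260584/(-180377) = -2365 + 260584*(-1/180377) = -2365 - 260584/180377 = -426852189/180377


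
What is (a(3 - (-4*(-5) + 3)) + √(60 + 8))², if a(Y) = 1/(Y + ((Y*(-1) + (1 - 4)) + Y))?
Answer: 35973/529 - 4*√17/23 ≈ 67.285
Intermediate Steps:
a(Y) = 1/(-3 + Y) (a(Y) = 1/(Y + ((-Y - 3) + Y)) = 1/(Y + ((-3 - Y) + Y)) = 1/(Y - 3) = 1/(-3 + Y))
(a(3 - (-4*(-5) + 3)) + √(60 + 8))² = (1/(-3 + (3 - (-4*(-5) + 3))) + √(60 + 8))² = (1/(-3 + (3 - (20 + 3))) + √68)² = (1/(-3 + (3 - 1*23)) + 2*√17)² = (1/(-3 + (3 - 23)) + 2*√17)² = (1/(-3 - 20) + 2*√17)² = (1/(-23) + 2*√17)² = (-1/23 + 2*√17)²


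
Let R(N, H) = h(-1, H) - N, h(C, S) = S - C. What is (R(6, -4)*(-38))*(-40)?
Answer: -13680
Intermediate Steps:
R(N, H) = 1 + H - N (R(N, H) = (H - 1*(-1)) - N = (H + 1) - N = (1 + H) - N = 1 + H - N)
(R(6, -4)*(-38))*(-40) = ((1 - 4 - 1*6)*(-38))*(-40) = ((1 - 4 - 6)*(-38))*(-40) = -9*(-38)*(-40) = 342*(-40) = -13680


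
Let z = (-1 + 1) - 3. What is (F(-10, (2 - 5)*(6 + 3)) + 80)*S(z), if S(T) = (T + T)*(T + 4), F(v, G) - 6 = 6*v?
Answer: -156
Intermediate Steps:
F(v, G) = 6 + 6*v
z = -3 (z = 0 - 3 = -3)
S(T) = 2*T*(4 + T) (S(T) = (2*T)*(4 + T) = 2*T*(4 + T))
(F(-10, (2 - 5)*(6 + 3)) + 80)*S(z) = ((6 + 6*(-10)) + 80)*(2*(-3)*(4 - 3)) = ((6 - 60) + 80)*(2*(-3)*1) = (-54 + 80)*(-6) = 26*(-6) = -156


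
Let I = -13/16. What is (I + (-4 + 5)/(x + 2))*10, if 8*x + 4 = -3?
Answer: 55/72 ≈ 0.76389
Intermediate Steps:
I = -13/16 (I = -13*1/16 = -13/16 ≈ -0.81250)
x = -7/8 (x = -½ + (⅛)*(-3) = -½ - 3/8 = -7/8 ≈ -0.87500)
(I + (-4 + 5)/(x + 2))*10 = (-13/16 + (-4 + 5)/(-7/8 + 2))*10 = (-13/16 + 1/(9/8))*10 = (-13/16 + 1*(8/9))*10 = (-13/16 + 8/9)*10 = (11/144)*10 = 55/72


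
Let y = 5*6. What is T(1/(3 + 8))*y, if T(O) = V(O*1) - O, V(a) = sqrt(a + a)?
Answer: -30/11 + 30*sqrt(22)/11 ≈ 10.065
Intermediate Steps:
y = 30
V(a) = sqrt(2)*sqrt(a) (V(a) = sqrt(2*a) = sqrt(2)*sqrt(a))
T(O) = -O + sqrt(2)*sqrt(O) (T(O) = sqrt(2)*sqrt(O*1) - O = sqrt(2)*sqrt(O) - O = -O + sqrt(2)*sqrt(O))
T(1/(3 + 8))*y = (-1/(3 + 8) + sqrt(2)*sqrt(1/(3 + 8)))*30 = (-1/11 + sqrt(2)*sqrt(1/11))*30 = (-1*1/11 + sqrt(2)*sqrt(1/11))*30 = (-1/11 + sqrt(2)*(sqrt(11)/11))*30 = (-1/11 + sqrt(22)/11)*30 = -30/11 + 30*sqrt(22)/11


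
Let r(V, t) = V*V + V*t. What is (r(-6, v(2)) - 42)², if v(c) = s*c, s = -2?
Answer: 324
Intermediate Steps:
v(c) = -2*c
r(V, t) = V² + V*t
(r(-6, v(2)) - 42)² = (-6*(-6 - 2*2) - 42)² = (-6*(-6 - 4) - 42)² = (-6*(-10) - 42)² = (60 - 42)² = 18² = 324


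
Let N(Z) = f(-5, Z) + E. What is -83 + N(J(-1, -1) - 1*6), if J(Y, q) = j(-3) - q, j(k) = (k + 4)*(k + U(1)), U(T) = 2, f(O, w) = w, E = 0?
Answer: -89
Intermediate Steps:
j(k) = (2 + k)*(4 + k) (j(k) = (k + 4)*(k + 2) = (4 + k)*(2 + k) = (2 + k)*(4 + k))
J(Y, q) = -1 - q (J(Y, q) = (8 + (-3)**2 + 6*(-3)) - q = (8 + 9 - 18) - q = -1 - q)
N(Z) = Z (N(Z) = Z + 0 = Z)
-83 + N(J(-1, -1) - 1*6) = -83 + ((-1 - 1*(-1)) - 1*6) = -83 + ((-1 + 1) - 6) = -83 + (0 - 6) = -83 - 6 = -89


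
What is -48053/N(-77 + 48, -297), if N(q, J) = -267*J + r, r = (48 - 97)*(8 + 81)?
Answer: -48053/74938 ≈ -0.64124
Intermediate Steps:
r = -4361 (r = -49*89 = -4361)
N(q, J) = -4361 - 267*J (N(q, J) = -267*J - 4361 = -4361 - 267*J)
-48053/N(-77 + 48, -297) = -48053/(-4361 - 267*(-297)) = -48053/(-4361 + 79299) = -48053/74938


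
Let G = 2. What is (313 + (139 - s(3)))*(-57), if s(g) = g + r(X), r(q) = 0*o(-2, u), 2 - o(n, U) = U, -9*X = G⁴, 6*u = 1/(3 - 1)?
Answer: -25593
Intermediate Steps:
u = 1/12 (u = 1/(6*(3 - 1)) = (⅙)/2 = (⅙)*(½) = 1/12 ≈ 0.083333)
X = -16/9 (X = -⅑*2⁴ = -⅑*16 = -16/9 ≈ -1.7778)
o(n, U) = 2 - U
r(q) = 0 (r(q) = 0*(2 - 1*1/12) = 0*(2 - 1/12) = 0*(23/12) = 0)
s(g) = g (s(g) = g + 0 = g)
(313 + (139 - s(3)))*(-57) = (313 + (139 - 1*3))*(-57) = (313 + (139 - 3))*(-57) = (313 + 136)*(-57) = 449*(-57) = -25593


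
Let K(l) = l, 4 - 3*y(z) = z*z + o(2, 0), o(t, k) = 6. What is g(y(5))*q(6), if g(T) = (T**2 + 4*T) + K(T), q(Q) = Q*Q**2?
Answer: 7776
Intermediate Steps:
y(z) = -2/3 - z**2/3 (y(z) = 4/3 - (z*z + 6)/3 = 4/3 - (z**2 + 6)/3 = 4/3 - (6 + z**2)/3 = 4/3 + (-2 - z**2/3) = -2/3 - z**2/3)
q(Q) = Q**3
g(T) = T**2 + 5*T (g(T) = (T**2 + 4*T) + T = T**2 + 5*T)
g(y(5))*q(6) = ((-2/3 - 1/3*5**2)*(5 + (-2/3 - 1/3*5**2)))*6**3 = ((-2/3 - 1/3*25)*(5 + (-2/3 - 1/3*25)))*216 = ((-2/3 - 25/3)*(5 + (-2/3 - 25/3)))*216 = -9*(5 - 9)*216 = -9*(-4)*216 = 36*216 = 7776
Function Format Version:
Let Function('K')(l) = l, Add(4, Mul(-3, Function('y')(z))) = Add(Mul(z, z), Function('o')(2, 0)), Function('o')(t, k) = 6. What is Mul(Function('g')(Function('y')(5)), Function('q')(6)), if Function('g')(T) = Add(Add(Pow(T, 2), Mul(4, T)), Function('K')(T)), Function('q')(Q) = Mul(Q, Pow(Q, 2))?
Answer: 7776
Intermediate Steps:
Function('y')(z) = Add(Rational(-2, 3), Mul(Rational(-1, 3), Pow(z, 2))) (Function('y')(z) = Add(Rational(4, 3), Mul(Rational(-1, 3), Add(Mul(z, z), 6))) = Add(Rational(4, 3), Mul(Rational(-1, 3), Add(Pow(z, 2), 6))) = Add(Rational(4, 3), Mul(Rational(-1, 3), Add(6, Pow(z, 2)))) = Add(Rational(4, 3), Add(-2, Mul(Rational(-1, 3), Pow(z, 2)))) = Add(Rational(-2, 3), Mul(Rational(-1, 3), Pow(z, 2))))
Function('q')(Q) = Pow(Q, 3)
Function('g')(T) = Add(Pow(T, 2), Mul(5, T)) (Function('g')(T) = Add(Add(Pow(T, 2), Mul(4, T)), T) = Add(Pow(T, 2), Mul(5, T)))
Mul(Function('g')(Function('y')(5)), Function('q')(6)) = Mul(Mul(Add(Rational(-2, 3), Mul(Rational(-1, 3), Pow(5, 2))), Add(5, Add(Rational(-2, 3), Mul(Rational(-1, 3), Pow(5, 2))))), Pow(6, 3)) = Mul(Mul(Add(Rational(-2, 3), Mul(Rational(-1, 3), 25)), Add(5, Add(Rational(-2, 3), Mul(Rational(-1, 3), 25)))), 216) = Mul(Mul(Add(Rational(-2, 3), Rational(-25, 3)), Add(5, Add(Rational(-2, 3), Rational(-25, 3)))), 216) = Mul(Mul(-9, Add(5, -9)), 216) = Mul(Mul(-9, -4), 216) = Mul(36, 216) = 7776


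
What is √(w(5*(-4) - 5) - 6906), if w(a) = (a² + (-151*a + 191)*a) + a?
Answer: 52*I*√39 ≈ 324.74*I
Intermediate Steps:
w(a) = a + a² + a*(191 - 151*a) (w(a) = (a² + (191 - 151*a)*a) + a = (a² + a*(191 - 151*a)) + a = a + a² + a*(191 - 151*a))
√(w(5*(-4) - 5) - 6906) = √(6*(5*(-4) - 5)*(32 - 25*(5*(-4) - 5)) - 6906) = √(6*(-20 - 5)*(32 - 25*(-20 - 5)) - 6906) = √(6*(-25)*(32 - 25*(-25)) - 6906) = √(6*(-25)*(32 + 625) - 6906) = √(6*(-25)*657 - 6906) = √(-98550 - 6906) = √(-105456) = 52*I*√39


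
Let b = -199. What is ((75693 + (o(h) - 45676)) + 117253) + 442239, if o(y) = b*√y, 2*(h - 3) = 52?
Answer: 589509 - 199*√29 ≈ 5.8844e+5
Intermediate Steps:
h = 29 (h = 3 + (½)*52 = 3 + 26 = 29)
o(y) = -199*√y
((75693 + (o(h) - 45676)) + 117253) + 442239 = ((75693 + (-199*√29 - 45676)) + 117253) + 442239 = ((75693 + (-45676 - 199*√29)) + 117253) + 442239 = ((30017 - 199*√29) + 117253) + 442239 = (147270 - 199*√29) + 442239 = 589509 - 199*√29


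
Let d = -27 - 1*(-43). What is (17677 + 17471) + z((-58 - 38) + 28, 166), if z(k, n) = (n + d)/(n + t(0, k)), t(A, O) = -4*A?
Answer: 2917375/83 ≈ 35149.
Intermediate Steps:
d = 16 (d = -27 + 43 = 16)
z(k, n) = (16 + n)/n (z(k, n) = (n + 16)/(n - 4*0) = (16 + n)/(n + 0) = (16 + n)/n)
(17677 + 17471) + z((-58 - 38) + 28, 166) = (17677 + 17471) + (16 + 166)/166 = 35148 + (1/166)*182 = 35148 + 91/83 = 2917375/83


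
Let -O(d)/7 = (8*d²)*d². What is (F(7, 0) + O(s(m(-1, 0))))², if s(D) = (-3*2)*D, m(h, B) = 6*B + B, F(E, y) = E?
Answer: 49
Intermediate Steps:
m(h, B) = 7*B
s(D) = -6*D
O(d) = -56*d⁴ (O(d) = -7*8*d²*d² = -56*d⁴)
(F(7, 0) + O(s(m(-1, 0))))² = (7 - 56*(-42*0)⁴)² = (7 - 56*(-6*0)⁴)² = (7 - 56*0⁴)² = (7 - 56*0)² = (7 + 0)² = 7² = 49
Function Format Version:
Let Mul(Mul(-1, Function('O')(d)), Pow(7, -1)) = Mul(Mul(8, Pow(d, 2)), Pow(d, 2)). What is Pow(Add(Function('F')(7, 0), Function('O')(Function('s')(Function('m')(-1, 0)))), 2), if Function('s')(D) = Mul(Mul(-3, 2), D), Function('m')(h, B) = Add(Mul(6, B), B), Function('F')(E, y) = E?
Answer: 49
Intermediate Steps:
Function('m')(h, B) = Mul(7, B)
Function('s')(D) = Mul(-6, D)
Function('O')(d) = Mul(-56, Pow(d, 4)) (Function('O')(d) = Mul(-7, Mul(Mul(8, Pow(d, 2)), Pow(d, 2))) = Mul(-7, Mul(8, Pow(d, 4))) = Mul(-56, Pow(d, 4)))
Pow(Add(Function('F')(7, 0), Function('O')(Function('s')(Function('m')(-1, 0)))), 2) = Pow(Add(7, Mul(-56, Pow(Mul(-6, Mul(7, 0)), 4))), 2) = Pow(Add(7, Mul(-56, Pow(Mul(-6, 0), 4))), 2) = Pow(Add(7, Mul(-56, Pow(0, 4))), 2) = Pow(Add(7, Mul(-56, 0)), 2) = Pow(Add(7, 0), 2) = Pow(7, 2) = 49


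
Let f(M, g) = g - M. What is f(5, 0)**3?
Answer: -125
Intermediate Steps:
f(5, 0)**3 = (0 - 1*5)**3 = (0 - 5)**3 = (-5)**3 = -125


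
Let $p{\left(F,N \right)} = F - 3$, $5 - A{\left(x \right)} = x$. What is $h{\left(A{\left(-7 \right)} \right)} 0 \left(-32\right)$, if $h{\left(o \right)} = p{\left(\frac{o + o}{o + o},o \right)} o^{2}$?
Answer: $0$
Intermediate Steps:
$A{\left(x \right)} = 5 - x$
$p{\left(F,N \right)} = -3 + F$
$h{\left(o \right)} = - 2 o^{2}$ ($h{\left(o \right)} = \left(-3 + \frac{o + o}{o + o}\right) o^{2} = \left(-3 + \frac{2 o}{2 o}\right) o^{2} = \left(-3 + 2 o \frac{1}{2 o}\right) o^{2} = \left(-3 + 1\right) o^{2} = - 2 o^{2}$)
$h{\left(A{\left(-7 \right)} \right)} 0 \left(-32\right) = - 2 \left(5 - -7\right)^{2} \cdot 0 \left(-32\right) = - 2 \left(5 + 7\right)^{2} \cdot 0 = - 2 \cdot 12^{2} \cdot 0 = \left(-2\right) 144 \cdot 0 = \left(-288\right) 0 = 0$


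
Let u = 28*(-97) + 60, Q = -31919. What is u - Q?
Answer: 29263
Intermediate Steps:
u = -2656 (u = -2716 + 60 = -2656)
u - Q = -2656 - 1*(-31919) = -2656 + 31919 = 29263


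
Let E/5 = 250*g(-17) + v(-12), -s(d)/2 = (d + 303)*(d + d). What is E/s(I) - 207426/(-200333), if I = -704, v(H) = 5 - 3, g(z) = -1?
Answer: 29309646367/28277403616 ≈ 1.0365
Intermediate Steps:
v(H) = 2
s(d) = -4*d*(303 + d) (s(d) = -2*(d + 303)*(d + d) = -2*(303 + d)*2*d = -4*d*(303 + d))
E = -1240 (E = 5*(250*(-1) + 2) = 5*(-250 + 2) = 5*(-248) = -1240)
E/s(I) - 207426/(-200333) = -1240*1/(2816*(303 - 704)) - 207426/(-200333) = -1240/((-4*(-704)*(-401))) - 207426*(-1/200333) = -1240/(-1129216) + 207426/200333 = -1240*(-1/1129216) + 207426/200333 = 155/141152 + 207426/200333 = 29309646367/28277403616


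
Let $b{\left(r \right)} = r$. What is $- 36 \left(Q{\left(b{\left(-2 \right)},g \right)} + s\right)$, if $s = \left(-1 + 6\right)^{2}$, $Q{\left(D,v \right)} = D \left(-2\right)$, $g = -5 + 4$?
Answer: $-1044$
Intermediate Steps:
$g = -1$
$Q{\left(D,v \right)} = - 2 D$
$s = 25$ ($s = 5^{2} = 25$)
$- 36 \left(Q{\left(b{\left(-2 \right)},g \right)} + s\right) = - 36 \left(\left(-2\right) \left(-2\right) + 25\right) = - 36 \left(4 + 25\right) = \left(-36\right) 29 = -1044$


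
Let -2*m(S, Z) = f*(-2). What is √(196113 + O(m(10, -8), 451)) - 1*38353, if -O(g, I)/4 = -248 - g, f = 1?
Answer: -38353 + 33*√181 ≈ -37909.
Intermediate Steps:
m(S, Z) = 1 (m(S, Z) = -(-2)/2 = -½*(-2) = 1)
O(g, I) = 992 + 4*g (O(g, I) = -4*(-248 - g) = 992 + 4*g)
√(196113 + O(m(10, -8), 451)) - 1*38353 = √(196113 + (992 + 4*1)) - 1*38353 = √(196113 + (992 + 4)) - 38353 = √(196113 + 996) - 38353 = √197109 - 38353 = 33*√181 - 38353 = -38353 + 33*√181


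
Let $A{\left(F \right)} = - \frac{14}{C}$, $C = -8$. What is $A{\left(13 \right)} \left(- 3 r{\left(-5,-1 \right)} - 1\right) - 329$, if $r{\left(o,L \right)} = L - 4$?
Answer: $- \frac{609}{2} \approx -304.5$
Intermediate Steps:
$r{\left(o,L \right)} = -4 + L$
$A{\left(F \right)} = \frac{7}{4}$ ($A{\left(F \right)} = - \frac{14}{-8} = \left(-14\right) \left(- \frac{1}{8}\right) = \frac{7}{4}$)
$A{\left(13 \right)} \left(- 3 r{\left(-5,-1 \right)} - 1\right) - 329 = \frac{7 \left(- 3 \left(-4 - 1\right) - 1\right)}{4} - 329 = \frac{7 \left(\left(-3\right) \left(-5\right) - 1\right)}{4} - 329 = \frac{7 \left(15 - 1\right)}{4} - 329 = \frac{7}{4} \cdot 14 - 329 = \frac{49}{2} - 329 = - \frac{609}{2}$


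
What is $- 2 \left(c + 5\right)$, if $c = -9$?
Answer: $8$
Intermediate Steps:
$- 2 \left(c + 5\right) = - 2 \left(-9 + 5\right) = \left(-2\right) \left(-4\right) = 8$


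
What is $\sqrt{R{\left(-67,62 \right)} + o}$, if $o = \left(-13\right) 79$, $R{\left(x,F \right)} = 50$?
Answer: $i \sqrt{977} \approx 31.257 i$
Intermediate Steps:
$o = -1027$
$\sqrt{R{\left(-67,62 \right)} + o} = \sqrt{50 - 1027} = \sqrt{-977} = i \sqrt{977}$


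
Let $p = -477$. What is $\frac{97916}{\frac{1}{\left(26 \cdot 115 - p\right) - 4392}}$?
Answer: $-90572300$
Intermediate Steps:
$\frac{97916}{\frac{1}{\left(26 \cdot 115 - p\right) - 4392}} = \frac{97916}{\frac{1}{\left(26 \cdot 115 - -477\right) - 4392}} = \frac{97916}{\frac{1}{\left(2990 + 477\right) - 4392}} = \frac{97916}{\frac{1}{3467 - 4392}} = \frac{97916}{\frac{1}{-925}} = \frac{97916}{- \frac{1}{925}} = 97916 \left(-925\right) = -90572300$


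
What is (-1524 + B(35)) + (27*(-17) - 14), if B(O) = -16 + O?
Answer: -1978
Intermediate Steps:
(-1524 + B(35)) + (27*(-17) - 14) = (-1524 + (-16 + 35)) + (27*(-17) - 14) = (-1524 + 19) + (-459 - 14) = -1505 - 473 = -1978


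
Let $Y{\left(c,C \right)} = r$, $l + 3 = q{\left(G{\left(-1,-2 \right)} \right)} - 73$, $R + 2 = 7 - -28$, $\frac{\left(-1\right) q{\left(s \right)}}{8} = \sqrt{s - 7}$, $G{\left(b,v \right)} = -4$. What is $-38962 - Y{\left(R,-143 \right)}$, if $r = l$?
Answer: $-38886 + 8 i \sqrt{11} \approx -38886.0 + 26.533 i$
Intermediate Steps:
$q{\left(s \right)} = - 8 \sqrt{-7 + s}$ ($q{\left(s \right)} = - 8 \sqrt{s - 7} = - 8 \sqrt{-7 + s}$)
$R = 33$ ($R = -2 + \left(7 - -28\right) = -2 + \left(7 + 28\right) = -2 + 35 = 33$)
$l = -76 - 8 i \sqrt{11}$ ($l = -3 - \left(73 + 8 \sqrt{-7 - 4}\right) = -3 - \left(73 + 8 \sqrt{-11}\right) = -3 - \left(73 + 8 i \sqrt{11}\right) = -76 - 8 i \sqrt{11} \approx -76.0 - 26.533 i$)
$r = -76 - 8 i \sqrt{11} \approx -76.0 - 26.533 i$
$Y{\left(c,C \right)} = -76 - 8 i \sqrt{11}$
$-38962 - Y{\left(R,-143 \right)} = -38962 - \left(-76 - 8 i \sqrt{11}\right) = -38962 + \left(76 + 8 i \sqrt{11}\right) = -38886 + 8 i \sqrt{11}$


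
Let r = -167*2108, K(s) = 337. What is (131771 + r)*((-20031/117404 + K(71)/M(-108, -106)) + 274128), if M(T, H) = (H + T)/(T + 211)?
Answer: -758068140476417425/12562228 ≈ -6.0345e+10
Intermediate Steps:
M(T, H) = (H + T)/(211 + T)
r = -352036
(131771 + r)*((-20031/117404 + K(71)/M(-108, -106)) + 274128) = (131771 - 352036)*((-20031/117404 + 337/(((-106 - 108)/(211 - 108)))) + 274128) = -220265*((-20031*1/117404 + 337/((-214/103))) + 274128) = -220265*((-20031/117404 + 337/(((1/103)*(-214)))) + 274128) = -220265*((-20031/117404 + 337/(-214/103)) + 274128) = -220265*((-20031/117404 + 337*(-103/214)) + 274128) = -220265*((-20031/117404 - 34711/214) + 274128) = -220265*(-2039748439/12562228 + 274128) = -220265*3441618688745/12562228 = -758068140476417425/12562228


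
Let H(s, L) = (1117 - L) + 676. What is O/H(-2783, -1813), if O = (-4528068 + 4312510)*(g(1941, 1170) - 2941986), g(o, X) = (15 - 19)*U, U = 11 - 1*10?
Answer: 317084740210/1803 ≈ 1.7587e+8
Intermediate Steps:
U = 1 (U = 11 - 10 = 1)
H(s, L) = 1793 - L
g(o, X) = -4 (g(o, X) = (15 - 19)*1 = -4*1 = -4)
O = 634169480420 (O = (-4528068 + 4312510)*(-4 - 2941986) = -215558*(-2941990) = 634169480420)
O/H(-2783, -1813) = 634169480420/(1793 - 1*(-1813)) = 634169480420/(1793 + 1813) = 634169480420/3606 = 634169480420*(1/3606) = 317084740210/1803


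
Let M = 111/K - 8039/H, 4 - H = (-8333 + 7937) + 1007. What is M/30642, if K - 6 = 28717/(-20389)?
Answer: 1063168358/870623776599 ≈ 0.0012212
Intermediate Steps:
K = 93617/20389 (K = 6 + 28717/(-20389) = 6 + 28717*(-1/20389) = 6 - 28717/20389 = 93617/20389 ≈ 4.5915)
H = -607 (H = 4 - ((-8333 + 7937) + 1007) = 4 - (-396 + 1007) = 4 - 1*611 = 4 - 611 = -607)
M = 2126336716/56825519 (M = 111/(93617/20389) - 8039/(-607) = 111*(20389/93617) - 8039*(-1/607) = 2263179/93617 + 8039/607 = 2126336716/56825519 ≈ 37.419)
M/30642 = (2126336716/56825519)/30642 = (2126336716/56825519)*(1/30642) = 1063168358/870623776599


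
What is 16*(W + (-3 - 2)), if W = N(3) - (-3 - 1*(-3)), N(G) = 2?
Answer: -48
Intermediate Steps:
W = 2 (W = 2 - (-3 - 1*(-3)) = 2 - (-3 + 3) = 2 - 1*0 = 2 + 0 = 2)
16*(W + (-3 - 2)) = 16*(2 + (-3 - 2)) = 16*(2 - 5) = 16*(-3) = -48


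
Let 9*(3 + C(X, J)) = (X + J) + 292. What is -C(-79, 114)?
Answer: -100/3 ≈ -33.333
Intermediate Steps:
C(X, J) = 265/9 + J/9 + X/9 (C(X, J) = -3 + ((X + J) + 292)/9 = -3 + ((J + X) + 292)/9 = -3 + (292 + J + X)/9 = -3 + (292/9 + J/9 + X/9) = 265/9 + J/9 + X/9)
-C(-79, 114) = -(265/9 + (⅑)*114 + (⅑)*(-79)) = -(265/9 + 38/3 - 79/9) = -1*100/3 = -100/3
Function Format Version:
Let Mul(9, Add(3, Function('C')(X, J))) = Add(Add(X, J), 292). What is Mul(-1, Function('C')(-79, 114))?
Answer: Rational(-100, 3) ≈ -33.333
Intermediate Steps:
Function('C')(X, J) = Add(Rational(265, 9), Mul(Rational(1, 9), J), Mul(Rational(1, 9), X)) (Function('C')(X, J) = Add(-3, Mul(Rational(1, 9), Add(Add(X, J), 292))) = Add(-3, Mul(Rational(1, 9), Add(Add(J, X), 292))) = Add(-3, Mul(Rational(1, 9), Add(292, J, X))) = Add(-3, Add(Rational(292, 9), Mul(Rational(1, 9), J), Mul(Rational(1, 9), X))) = Add(Rational(265, 9), Mul(Rational(1, 9), J), Mul(Rational(1, 9), X)))
Mul(-1, Function('C')(-79, 114)) = Mul(-1, Add(Rational(265, 9), Mul(Rational(1, 9), 114), Mul(Rational(1, 9), -79))) = Mul(-1, Add(Rational(265, 9), Rational(38, 3), Rational(-79, 9))) = Mul(-1, Rational(100, 3)) = Rational(-100, 3)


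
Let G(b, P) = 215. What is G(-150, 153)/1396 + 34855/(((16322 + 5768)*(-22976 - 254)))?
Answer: 2756968573/17908959430 ≈ 0.15394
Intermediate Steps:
G(-150, 153)/1396 + 34855/(((16322 + 5768)*(-22976 - 254))) = 215/1396 + 34855/(((16322 + 5768)*(-22976 - 254))) = 215*(1/1396) + 34855/((22090*(-23230))) = 215/1396 + 34855/(-513150700) = 215/1396 + 34855*(-1/513150700) = 215/1396 - 6971/102630140 = 2756968573/17908959430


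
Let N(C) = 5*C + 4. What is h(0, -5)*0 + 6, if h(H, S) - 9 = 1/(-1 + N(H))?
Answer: 6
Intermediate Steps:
N(C) = 4 + 5*C
h(H, S) = 9 + 1/(3 + 5*H) (h(H, S) = 9 + 1/(-1 + (4 + 5*H)) = 9 + 1/(3 + 5*H))
h(0, -5)*0 + 6 = ((28 + 45*0)/(3 + 5*0))*0 + 6 = ((28 + 0)/(3 + 0))*0 + 6 = (28/3)*0 + 6 = 0 + 6 = 6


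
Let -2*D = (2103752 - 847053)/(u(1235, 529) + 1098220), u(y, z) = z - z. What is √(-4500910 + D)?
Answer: I*√5428490487189231890/1098220 ≈ 2121.5*I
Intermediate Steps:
u(y, z) = 0
D = -1256699/2196440 (D = -(2103752 - 847053)/(2*(0 + 1098220)) = -1256699/(2*1098220) = -½*1256699/1098220 = -1256699/2196440 ≈ -0.57215)
√(-4500910 + D) = √(-4500910 - 1256699/2196440) = √(-9885980017099/2196440) = I*√5428490487189231890/1098220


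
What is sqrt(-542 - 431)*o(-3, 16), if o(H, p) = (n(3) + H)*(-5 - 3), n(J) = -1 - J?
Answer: 56*I*sqrt(973) ≈ 1746.8*I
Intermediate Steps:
o(H, p) = 32 - 8*H (o(H, p) = ((-1 - 1*3) + H)*(-5 - 3) = ((-1 - 3) + H)*(-8) = (-4 + H)*(-8) = 32 - 8*H)
sqrt(-542 - 431)*o(-3, 16) = sqrt(-542 - 431)*(32 - 8*(-3)) = sqrt(-973)*(32 + 24) = (I*sqrt(973))*56 = 56*I*sqrt(973)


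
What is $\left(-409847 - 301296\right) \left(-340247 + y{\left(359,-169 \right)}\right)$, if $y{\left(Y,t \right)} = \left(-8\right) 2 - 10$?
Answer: $241982762039$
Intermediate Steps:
$y{\left(Y,t \right)} = -26$ ($y{\left(Y,t \right)} = -16 - 10 = -26$)
$\left(-409847 - 301296\right) \left(-340247 + y{\left(359,-169 \right)}\right) = \left(-409847 - 301296\right) \left(-340247 - 26\right) = \left(-711143\right) \left(-340273\right) = 241982762039$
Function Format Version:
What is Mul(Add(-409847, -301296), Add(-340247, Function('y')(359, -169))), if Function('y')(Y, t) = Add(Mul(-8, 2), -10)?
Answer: 241982762039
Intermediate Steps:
Function('y')(Y, t) = -26 (Function('y')(Y, t) = Add(-16, -10) = -26)
Mul(Add(-409847, -301296), Add(-340247, Function('y')(359, -169))) = Mul(Add(-409847, -301296), Add(-340247, -26)) = Mul(-711143, -340273) = 241982762039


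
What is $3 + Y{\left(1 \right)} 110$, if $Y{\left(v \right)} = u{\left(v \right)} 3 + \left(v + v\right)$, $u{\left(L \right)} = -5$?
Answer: $-1427$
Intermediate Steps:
$Y{\left(v \right)} = -15 + 2 v$ ($Y{\left(v \right)} = \left(-5\right) 3 + \left(v + v\right) = -15 + 2 v$)
$3 + Y{\left(1 \right)} 110 = 3 + \left(-15 + 2 \cdot 1\right) 110 = 3 + \left(-15 + 2\right) 110 = 3 - 1430 = -1427$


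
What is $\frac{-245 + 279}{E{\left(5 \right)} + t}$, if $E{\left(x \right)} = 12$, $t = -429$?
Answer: $- \frac{34}{417} \approx -0.081535$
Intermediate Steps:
$\frac{-245 + 279}{E{\left(5 \right)} + t} = \frac{-245 + 279}{12 - 429} = \frac{34}{-417} = 34 \left(- \frac{1}{417}\right) = - \frac{34}{417}$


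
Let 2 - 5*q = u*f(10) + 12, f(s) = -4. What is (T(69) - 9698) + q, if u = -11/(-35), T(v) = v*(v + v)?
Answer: -31106/175 ≈ -177.75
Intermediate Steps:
T(v) = 2*v² (T(v) = v*(2*v) = 2*v²)
u = 11/35 (u = -11*(-1/35) = 11/35 ≈ 0.31429)
q = -306/175 (q = ⅖ - ((11/35)*(-4) + 12)/5 = ⅖ - (-44/35 + 12)/5 = ⅖ - ⅕*376/35 = ⅖ - 376/175 = -306/175 ≈ -1.7486)
(T(69) - 9698) + q = (2*69² - 9698) - 306/175 = (2*4761 - 9698) - 306/175 = (9522 - 9698) - 306/175 = -176 - 306/175 = -31106/175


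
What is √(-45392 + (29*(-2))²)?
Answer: 2*I*√10507 ≈ 205.01*I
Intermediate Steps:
√(-45392 + (29*(-2))²) = √(-45392 + (-58)²) = √(-45392 + 3364) = √(-42028) = 2*I*√10507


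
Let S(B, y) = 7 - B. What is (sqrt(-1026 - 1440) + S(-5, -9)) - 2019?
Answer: -2007 + 3*I*sqrt(274) ≈ -2007.0 + 49.659*I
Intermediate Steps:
(sqrt(-1026 - 1440) + S(-5, -9)) - 2019 = (sqrt(-1026 - 1440) + (7 - 1*(-5))) - 2019 = (sqrt(-2466) + (7 + 5)) - 2019 = (3*I*sqrt(274) + 12) - 2019 = (12 + 3*I*sqrt(274)) - 2019 = -2007 + 3*I*sqrt(274)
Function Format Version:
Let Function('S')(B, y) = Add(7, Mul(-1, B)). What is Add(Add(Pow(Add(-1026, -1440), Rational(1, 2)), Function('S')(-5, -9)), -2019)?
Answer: Add(-2007, Mul(3, I, Pow(274, Rational(1, 2)))) ≈ Add(-2007.0, Mul(49.659, I))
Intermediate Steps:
Add(Add(Pow(Add(-1026, -1440), Rational(1, 2)), Function('S')(-5, -9)), -2019) = Add(Add(Pow(Add(-1026, -1440), Rational(1, 2)), Add(7, Mul(-1, -5))), -2019) = Add(Add(Pow(-2466, Rational(1, 2)), Add(7, 5)), -2019) = Add(Add(Mul(3, I, Pow(274, Rational(1, 2))), 12), -2019) = Add(Add(12, Mul(3, I, Pow(274, Rational(1, 2)))), -2019) = Add(-2007, Mul(3, I, Pow(274, Rational(1, 2))))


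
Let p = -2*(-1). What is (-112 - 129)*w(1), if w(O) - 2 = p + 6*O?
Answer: -2410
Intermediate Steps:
p = 2
w(O) = 4 + 6*O (w(O) = 2 + (2 + 6*O) = 4 + 6*O)
(-112 - 129)*w(1) = (-112 - 129)*(4 + 6*1) = -241*(4 + 6) = -241*10 = -2410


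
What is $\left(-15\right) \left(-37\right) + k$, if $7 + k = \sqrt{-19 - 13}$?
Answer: $548 + 4 i \sqrt{2} \approx 548.0 + 5.6569 i$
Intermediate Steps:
$k = -7 + 4 i \sqrt{2}$ ($k = -7 + \sqrt{-19 - 13} = -7 + \sqrt{-32} = -7 + 4 i \sqrt{2} \approx -7.0 + 5.6569 i$)
$\left(-15\right) \left(-37\right) + k = \left(-15\right) \left(-37\right) - \left(7 - 4 i \sqrt{2}\right) = 555 - \left(7 - 4 i \sqrt{2}\right) = 548 + 4 i \sqrt{2}$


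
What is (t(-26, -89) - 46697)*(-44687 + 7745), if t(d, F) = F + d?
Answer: 1729328904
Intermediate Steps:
(t(-26, -89) - 46697)*(-44687 + 7745) = ((-89 - 26) - 46697)*(-44687 + 7745) = (-115 - 46697)*(-36942) = -46812*(-36942) = 1729328904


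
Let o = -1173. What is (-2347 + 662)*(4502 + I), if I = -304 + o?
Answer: -5097125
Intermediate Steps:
I = -1477 (I = -304 - 1173 = -1477)
(-2347 + 662)*(4502 + I) = (-2347 + 662)*(4502 - 1477) = -1685*3025 = -5097125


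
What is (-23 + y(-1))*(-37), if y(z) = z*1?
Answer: 888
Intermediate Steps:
y(z) = z
(-23 + y(-1))*(-37) = (-23 - 1)*(-37) = -24*(-37) = 888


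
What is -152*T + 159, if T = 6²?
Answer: -5313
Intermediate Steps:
T = 36
-152*T + 159 = -152*36 + 159 = -5472 + 159 = -5313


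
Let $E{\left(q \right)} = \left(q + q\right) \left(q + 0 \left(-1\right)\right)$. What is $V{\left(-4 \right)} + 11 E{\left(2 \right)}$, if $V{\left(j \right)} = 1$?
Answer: $89$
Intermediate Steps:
$E{\left(q \right)} = 2 q^{2}$ ($E{\left(q \right)} = 2 q \left(q + 0\right) = 2 q q = 2 q^{2}$)
$V{\left(-4 \right)} + 11 E{\left(2 \right)} = 1 + 11 \cdot 2 \cdot 2^{2} = 1 + 11 \cdot 2 \cdot 4 = 1 + 11 \cdot 8 = 1 + 88 = 89$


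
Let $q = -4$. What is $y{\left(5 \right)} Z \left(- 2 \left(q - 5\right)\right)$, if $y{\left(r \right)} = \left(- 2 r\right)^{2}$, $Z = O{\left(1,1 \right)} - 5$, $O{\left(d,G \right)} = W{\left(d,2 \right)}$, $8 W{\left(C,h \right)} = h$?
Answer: $-8550$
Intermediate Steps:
$W{\left(C,h \right)} = \frac{h}{8}$
$O{\left(d,G \right)} = \frac{1}{4}$ ($O{\left(d,G \right)} = \frac{1}{8} \cdot 2 = \frac{1}{4}$)
$Z = - \frac{19}{4}$ ($Z = \frac{1}{4} - 5 = - \frac{19}{4} \approx -4.75$)
$y{\left(r \right)} = 4 r^{2}$
$y{\left(5 \right)} Z \left(- 2 \left(q - 5\right)\right) = 4 \cdot 5^{2} \left(- \frac{19}{4}\right) \left(- 2 \left(-4 - 5\right)\right) = 4 \cdot 25 \left(- \frac{19}{4}\right) \left(\left(-2\right) \left(-9\right)\right) = 100 \left(- \frac{19}{4}\right) 18 = \left(-475\right) 18 = -8550$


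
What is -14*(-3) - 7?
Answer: 35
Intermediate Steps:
-14*(-3) - 7 = 42 - 7 = 35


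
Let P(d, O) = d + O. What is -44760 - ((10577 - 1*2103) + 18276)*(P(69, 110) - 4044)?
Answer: 103343990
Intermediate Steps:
P(d, O) = O + d
-44760 - ((10577 - 1*2103) + 18276)*(P(69, 110) - 4044) = -44760 - ((10577 - 1*2103) + 18276)*((110 + 69) - 4044) = -44760 - ((10577 - 2103) + 18276)*(179 - 4044) = -44760 - (8474 + 18276)*(-3865) = -44760 - 26750*(-3865) = -44760 - 1*(-103388750) = -44760 + 103388750 = 103343990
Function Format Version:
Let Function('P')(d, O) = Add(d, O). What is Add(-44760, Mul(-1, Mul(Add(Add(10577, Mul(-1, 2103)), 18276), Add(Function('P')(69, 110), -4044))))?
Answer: 103343990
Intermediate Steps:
Function('P')(d, O) = Add(O, d)
Add(-44760, Mul(-1, Mul(Add(Add(10577, Mul(-1, 2103)), 18276), Add(Function('P')(69, 110), -4044)))) = Add(-44760, Mul(-1, Mul(Add(Add(10577, Mul(-1, 2103)), 18276), Add(Add(110, 69), -4044)))) = Add(-44760, Mul(-1, Mul(Add(Add(10577, -2103), 18276), Add(179, -4044)))) = Add(-44760, Mul(-1, Mul(Add(8474, 18276), -3865))) = Add(-44760, Mul(-1, Mul(26750, -3865))) = Add(-44760, Mul(-1, -103388750)) = Add(-44760, 103388750) = 103343990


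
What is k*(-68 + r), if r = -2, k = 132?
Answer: -9240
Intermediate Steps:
k*(-68 + r) = 132*(-68 - 2) = 132*(-70) = -9240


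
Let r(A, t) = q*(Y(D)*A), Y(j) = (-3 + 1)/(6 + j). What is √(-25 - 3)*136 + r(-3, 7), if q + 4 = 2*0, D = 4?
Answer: -12/5 + 272*I*√7 ≈ -2.4 + 719.64*I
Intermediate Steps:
q = -4 (q = -4 + 2*0 = -4 + 0 = -4)
Y(j) = -2/(6 + j)
r(A, t) = 4*A/5 (r(A, t) = -4*(-2/(6 + 4))*A = -4*(-2/10)*A = -4*(-2*⅒)*A = -(-4)*A/5 = 4*A/5)
√(-25 - 3)*136 + r(-3, 7) = √(-25 - 3)*136 + (⅘)*(-3) = √(-28)*136 - 12/5 = (2*I*√7)*136 - 12/5 = 272*I*√7 - 12/5 = -12/5 + 272*I*√7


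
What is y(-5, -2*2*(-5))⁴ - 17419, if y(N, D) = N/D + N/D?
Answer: -278703/16 ≈ -17419.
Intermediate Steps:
y(N, D) = 2*N/D
y(-5, -2*2*(-5))⁴ - 17419 = (2*(-5)/(-2*2*(-5)))⁴ - 17419 = (2*(-5)/(-4*(-5)))⁴ - 17419 = (2*(-5)/20)⁴ - 17419 = (2*(-5)*(1/20))⁴ - 17419 = (-½)⁴ - 17419 = 1/16 - 17419 = -278703/16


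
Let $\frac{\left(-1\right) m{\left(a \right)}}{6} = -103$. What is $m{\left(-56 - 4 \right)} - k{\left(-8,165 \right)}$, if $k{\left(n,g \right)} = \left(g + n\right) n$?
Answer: $1874$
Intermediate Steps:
$k{\left(n,g \right)} = n \left(g + n\right)$
$m{\left(a \right)} = 618$ ($m{\left(a \right)} = \left(-6\right) \left(-103\right) = 618$)
$m{\left(-56 - 4 \right)} - k{\left(-8,165 \right)} = 618 - - 8 \left(165 - 8\right) = 618 - \left(-8\right) 157 = 618 - -1256 = 618 + 1256 = 1874$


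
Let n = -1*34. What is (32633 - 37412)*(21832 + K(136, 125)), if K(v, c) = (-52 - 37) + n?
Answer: -103747311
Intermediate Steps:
n = -34
K(v, c) = -123 (K(v, c) = (-52 - 37) - 34 = -89 - 34 = -123)
(32633 - 37412)*(21832 + K(136, 125)) = (32633 - 37412)*(21832 - 123) = -4779*21709 = -103747311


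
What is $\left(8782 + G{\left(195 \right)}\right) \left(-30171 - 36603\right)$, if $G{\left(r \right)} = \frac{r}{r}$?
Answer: $-586476042$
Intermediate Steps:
$G{\left(r \right)} = 1$
$\left(8782 + G{\left(195 \right)}\right) \left(-30171 - 36603\right) = \left(8782 + 1\right) \left(-30171 - 36603\right) = 8783 \left(-66774\right) = -586476042$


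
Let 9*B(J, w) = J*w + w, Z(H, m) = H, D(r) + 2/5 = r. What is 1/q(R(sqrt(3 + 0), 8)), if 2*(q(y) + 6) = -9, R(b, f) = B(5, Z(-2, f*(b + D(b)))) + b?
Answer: -2/21 ≈ -0.095238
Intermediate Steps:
D(r) = -2/5 + r
B(J, w) = w/9 + J*w/9 (B(J, w) = (J*w + w)/9 = (w + J*w)/9 = w/9 + J*w/9)
R(b, f) = -4/3 + b (R(b, f) = (1/9)*(-2)*(1 + 5) + b = (1/9)*(-2)*6 + b = -4/3 + b)
q(y) = -21/2 (q(y) = -6 + (1/2)*(-9) = -6 - 9/2 = -21/2)
1/q(R(sqrt(3 + 0), 8)) = 1/(-21/2) = -2/21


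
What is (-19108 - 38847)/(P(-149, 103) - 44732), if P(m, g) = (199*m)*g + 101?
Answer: 57955/3098684 ≈ 0.018703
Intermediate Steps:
P(m, g) = 101 + 199*g*m (P(m, g) = 199*g*m + 101 = 101 + 199*g*m)
(-19108 - 38847)/(P(-149, 103) - 44732) = (-19108 - 38847)/((101 + 199*103*(-149)) - 44732) = -57955/((101 - 3054053) - 44732) = -57955/(-3053952 - 44732) = -57955/(-3098684) = -57955*(-1/3098684) = 57955/3098684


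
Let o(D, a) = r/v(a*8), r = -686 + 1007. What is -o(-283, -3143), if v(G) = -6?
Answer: 107/2 ≈ 53.500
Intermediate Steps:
r = 321
o(D, a) = -107/2 (o(D, a) = 321/(-6) = 321*(-1/6) = -107/2)
-o(-283, -3143) = -1*(-107/2) = 107/2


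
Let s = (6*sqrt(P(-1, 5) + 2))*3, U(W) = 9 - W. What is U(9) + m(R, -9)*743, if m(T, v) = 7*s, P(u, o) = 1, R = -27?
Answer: 93618*sqrt(3) ≈ 1.6215e+5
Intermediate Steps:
s = 18*sqrt(3) (s = (6*sqrt(1 + 2))*3 = (6*sqrt(3))*3 = 18*sqrt(3) ≈ 31.177)
m(T, v) = 126*sqrt(3) (m(T, v) = 7*(18*sqrt(3)) = 126*sqrt(3))
U(9) + m(R, -9)*743 = (9 - 1*9) + (126*sqrt(3))*743 = (9 - 9) + 93618*sqrt(3) = 0 + 93618*sqrt(3) = 93618*sqrt(3)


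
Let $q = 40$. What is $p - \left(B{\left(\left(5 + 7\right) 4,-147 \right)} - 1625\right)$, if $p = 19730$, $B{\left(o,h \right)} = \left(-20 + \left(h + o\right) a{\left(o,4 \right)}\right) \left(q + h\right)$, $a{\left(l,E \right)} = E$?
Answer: $-23157$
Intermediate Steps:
$B{\left(o,h \right)} = \left(40 + h\right) \left(-20 + 4 h + 4 o\right)$ ($B{\left(o,h \right)} = \left(-20 + \left(h + o\right) 4\right) \left(40 + h\right) = \left(-20 + \left(4 h + 4 o\right)\right) \left(40 + h\right) = \left(-20 + 4 h + 4 o\right) \left(40 + h\right) = \left(40 + h\right) \left(-20 + 4 h + 4 o\right)$)
$p - \left(B{\left(\left(5 + 7\right) 4,-147 \right)} - 1625\right) = 19730 - \left(\left(-800 + 4 \left(-147\right)^{2} + 140 \left(-147\right) + 160 \left(5 + 7\right) 4 + 4 \left(-147\right) \left(5 + 7\right) 4\right) - 1625\right) = 19730 - \left(\left(-800 + 4 \cdot 21609 - 20580 + 160 \cdot 12 \cdot 4 + 4 \left(-147\right) 12 \cdot 4\right) - 1625\right) = 19730 - \left(\left(-800 + 86436 - 20580 + 160 \cdot 48 + 4 \left(-147\right) 48\right) - 1625\right) = 19730 - \left(\left(-800 + 86436 - 20580 + 7680 - 28224\right) - 1625\right) = 19730 - \left(44512 - 1625\right) = 19730 - 42887 = -23157$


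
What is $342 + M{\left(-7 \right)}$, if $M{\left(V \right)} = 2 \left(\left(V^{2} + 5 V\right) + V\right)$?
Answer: $356$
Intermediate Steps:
$M{\left(V \right)} = 2 V^{2} + 12 V$ ($M{\left(V \right)} = 2 \left(V^{2} + 6 V\right) = 2 V^{2} + 12 V$)
$342 + M{\left(-7 \right)} = 342 + 2 \left(-7\right) \left(6 - 7\right) = 342 + 2 \left(-7\right) \left(-1\right) = 342 + 14 = 356$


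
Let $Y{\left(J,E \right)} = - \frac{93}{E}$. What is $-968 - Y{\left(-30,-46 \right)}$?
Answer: $- \frac{44621}{46} \approx -970.02$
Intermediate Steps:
$-968 - Y{\left(-30,-46 \right)} = -968 - - \frac{93}{-46} = -968 - \left(-93\right) \left(- \frac{1}{46}\right) = -968 - \frac{93}{46} = - \frac{44621}{46}$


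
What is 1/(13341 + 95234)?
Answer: 1/108575 ≈ 9.2102e-6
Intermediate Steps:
1/(13341 + 95234) = 1/108575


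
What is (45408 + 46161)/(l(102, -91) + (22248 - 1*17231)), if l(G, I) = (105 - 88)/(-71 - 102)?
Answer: 5280479/289308 ≈ 18.252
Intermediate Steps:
l(G, I) = -17/173 (l(G, I) = 17/(-173) = 17*(-1/173) = -17/173)
(45408 + 46161)/(l(102, -91) + (22248 - 1*17231)) = (45408 + 46161)/(-17/173 + (22248 - 1*17231)) = 91569/(-17/173 + (22248 - 17231)) = 91569/(-17/173 + 5017) = 91569/(867924/173) = 91569*(173/867924) = 5280479/289308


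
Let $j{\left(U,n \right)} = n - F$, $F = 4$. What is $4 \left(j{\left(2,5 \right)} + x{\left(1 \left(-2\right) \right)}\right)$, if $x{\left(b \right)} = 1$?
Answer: $8$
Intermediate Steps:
$j{\left(U,n \right)} = -4 + n$ ($j{\left(U,n \right)} = n - 4 = -4 + n$)
$4 \left(j{\left(2,5 \right)} + x{\left(1 \left(-2\right) \right)}\right) = 4 \left(\left(-4 + 5\right) + 1\right) = 4 \left(1 + 1\right) = 4 \cdot 2 = 8$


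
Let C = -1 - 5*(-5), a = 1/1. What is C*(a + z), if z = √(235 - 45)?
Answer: 24 + 24*√190 ≈ 354.82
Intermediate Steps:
a = 1
z = √190 ≈ 13.784
C = 24 (C = -1 + 25 = 24)
C*(a + z) = 24*(1 + √190) = 24 + 24*√190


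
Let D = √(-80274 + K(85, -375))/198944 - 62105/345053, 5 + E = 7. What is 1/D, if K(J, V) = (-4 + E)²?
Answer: -84815273162832822784/15266588928163847283 - 11843292770456848*I*√80270/76332944640819236415 ≈ -5.5556 - 0.043958*I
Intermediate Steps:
E = 2 (E = -5 + 7 = 2)
K(J, V) = 4 (K(J, V) = (-4 + 2)² = (-2)² = 4)
D = -62105/345053 + I*√80270/198944 (D = √(-80274 + 4)/198944 - 62105/345053 = √(-80270)*(1/198944) - 62105*1/345053 = (I*√80270)*(1/198944) - 62105/345053 = I*√80270/198944 - 62105/345053 = -62105/345053 + I*√80270/198944 ≈ -0.17999 + 0.0014241*I)
1/D = 1/(-62105/345053 + I*√80270/198944)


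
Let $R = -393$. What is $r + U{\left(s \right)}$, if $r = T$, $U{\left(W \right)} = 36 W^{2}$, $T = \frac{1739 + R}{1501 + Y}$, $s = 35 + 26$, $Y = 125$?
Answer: $\frac{108906901}{813} \approx 1.3396 \cdot 10^{5}$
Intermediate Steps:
$s = 61$
$T = \frac{673}{813}$ ($T = \frac{1739 - 393}{1501 + 125} = \frac{1346}{1626} = 1346 \cdot \frac{1}{1626} = \frac{673}{813} \approx 0.8278$)
$r = \frac{673}{813} \approx 0.8278$
$r + U{\left(s \right)} = \frac{673}{813} + 36 \cdot 61^{2} = \frac{673}{813} + 36 \cdot 3721 = \frac{673}{813} + 133956 = \frac{108906901}{813}$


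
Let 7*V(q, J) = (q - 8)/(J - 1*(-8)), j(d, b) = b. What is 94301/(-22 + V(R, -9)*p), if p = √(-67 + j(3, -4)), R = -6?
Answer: -1037311/384 - 94301*I*√71/384 ≈ -2701.3 - 2069.3*I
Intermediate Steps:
V(q, J) = (-8 + q)/(7*(8 + J)) (V(q, J) = ((q - 8)/(J - 1*(-8)))/7 = ((-8 + q)/(J + 8))/7 = ((-8 + q)/(8 + J))/7 = (-8 + q)/(7*(8 + J)))
p = I*√71 (p = √(-67 - 4) = √(-71) = I*√71 ≈ 8.4261*I)
94301/(-22 + V(R, -9)*p) = 94301/(-22 + ((-8 - 6)/(7*(8 - 9)))*(I*√71)) = 94301/(-22 + ((⅐)*(-14)/(-1))*(I*√71)) = 94301/(-22 + ((⅐)*(-1)*(-14))*(I*√71)) = 94301/(-22 + 2*(I*√71)) = 94301/(-22 + 2*I*√71)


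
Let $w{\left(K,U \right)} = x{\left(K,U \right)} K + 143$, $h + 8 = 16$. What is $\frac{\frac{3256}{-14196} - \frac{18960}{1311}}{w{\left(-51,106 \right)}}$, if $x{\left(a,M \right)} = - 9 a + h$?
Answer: $\frac{11392699}{18358157181} \approx 0.00062058$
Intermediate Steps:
$h = 8$ ($h = -8 + 16 = 8$)
$x{\left(a,M \right)} = 8 - 9 a$ ($x{\left(a,M \right)} = - 9 a + 8 = 8 - 9 a$)
$w{\left(K,U \right)} = 143 + K \left(8 - 9 K\right)$ ($w{\left(K,U \right)} = \left(8 - 9 K\right) K + 143 = K \left(8 - 9 K\right) + 143 = 143 + K \left(8 - 9 K\right)$)
$\frac{\frac{3256}{-14196} - \frac{18960}{1311}}{w{\left(-51,106 \right)}} = \frac{\frac{3256}{-14196} - \frac{18960}{1311}}{143 - - 51 \left(-8 + 9 \left(-51\right)\right)} = \frac{3256 \left(- \frac{1}{14196}\right) - \frac{6320}{437}}{143 - - 51 \left(-8 - 459\right)} = \frac{- \frac{814}{3549} - \frac{6320}{437}}{143 - \left(-51\right) \left(-467\right)} = - \frac{22785398}{1550913 \left(143 - 23817\right)} = - \frac{22785398}{1550913 \left(-23674\right)} = \left(- \frac{22785398}{1550913}\right) \left(- \frac{1}{23674}\right) = \frac{11392699}{18358157181}$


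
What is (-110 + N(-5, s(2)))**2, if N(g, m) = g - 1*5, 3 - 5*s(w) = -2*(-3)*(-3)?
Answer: 14400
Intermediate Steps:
s(w) = 21/5 (s(w) = 3/5 - (-2*(-3))*(-3)/5 = 3/5 - 6*(-3)/5 = 3/5 - 1/5*(-18) = 3/5 + 18/5 = 21/5)
N(g, m) = -5 + g (N(g, m) = g - 5 = -5 + g)
(-110 + N(-5, s(2)))**2 = (-110 + (-5 - 5))**2 = (-110 - 10)**2 = (-120)**2 = 14400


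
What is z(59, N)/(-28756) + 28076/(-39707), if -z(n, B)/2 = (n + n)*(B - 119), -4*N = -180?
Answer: -375199126/285453623 ≈ -1.3144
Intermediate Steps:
N = 45 (N = -1/4*(-180) = 45)
z(n, B) = -4*n*(-119 + B) (z(n, B) = -2*(n + n)*(B - 119) = -2*2*n*(-119 + B) = -4*n*(-119 + B))
z(59, N)/(-28756) + 28076/(-39707) = (4*59*(119 - 1*45))/(-28756) + 28076/(-39707) = (4*59*(119 - 45))*(-1/28756) + 28076*(-1/39707) = (4*59*74)*(-1/28756) - 28076/39707 = 17464*(-1/28756) - 28076/39707 = -4366/7189 - 28076/39707 = -375199126/285453623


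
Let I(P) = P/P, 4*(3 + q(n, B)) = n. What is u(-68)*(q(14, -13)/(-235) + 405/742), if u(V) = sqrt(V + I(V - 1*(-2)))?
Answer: 47402*I*sqrt(67)/87185 ≈ 4.4503*I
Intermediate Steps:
q(n, B) = -3 + n/4
I(P) = 1
u(V) = sqrt(1 + V) (u(V) = sqrt(V + 1) = sqrt(1 + V))
u(-68)*(q(14, -13)/(-235) + 405/742) = sqrt(1 - 68)*((-3 + (1/4)*14)/(-235) + 405/742) = sqrt(-67)*((-3 + 7/2)*(-1/235) + 405*(1/742)) = (I*sqrt(67))*((1/2)*(-1/235) + 405/742) = (I*sqrt(67))*(-1/470 + 405/742) = (I*sqrt(67))*(47402/87185) = 47402*I*sqrt(67)/87185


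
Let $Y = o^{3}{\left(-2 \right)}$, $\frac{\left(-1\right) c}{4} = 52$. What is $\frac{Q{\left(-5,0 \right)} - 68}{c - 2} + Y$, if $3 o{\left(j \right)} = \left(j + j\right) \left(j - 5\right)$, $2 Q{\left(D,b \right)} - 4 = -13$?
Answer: $\frac{614917}{756} \approx 813.38$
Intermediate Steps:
$Q{\left(D,b \right)} = - \frac{9}{2}$ ($Q{\left(D,b \right)} = 2 + \frac{1}{2} \left(-13\right) = 2 - \frac{13}{2} = - \frac{9}{2}$)
$o{\left(j \right)} = \frac{2 j \left(-5 + j\right)}{3}$ ($o{\left(j \right)} = \frac{\left(j + j\right) \left(j - 5\right)}{3} = \frac{2 j \left(-5 + j\right)}{3}$)
$c = -208$ ($c = \left(-4\right) 52 = -208$)
$Y = \frac{21952}{27}$ ($Y = \left(\frac{2}{3} \left(-2\right) \left(-5 - 2\right)\right)^{3} = \left(\frac{2}{3} \left(-2\right) \left(-7\right)\right)^{3} = \left(\frac{28}{3}\right)^{3} = \frac{21952}{27} \approx 813.04$)
$\frac{Q{\left(-5,0 \right)} - 68}{c - 2} + Y = \frac{- \frac{9}{2} - 68}{-208 - 2} + \frac{21952}{27} = - \frac{145}{2 \left(-210\right)} + \frac{21952}{27} = \left(- \frac{145}{2}\right) \left(- \frac{1}{210}\right) + \frac{21952}{27} = \frac{29}{84} + \frac{21952}{27} = \frac{614917}{756}$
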